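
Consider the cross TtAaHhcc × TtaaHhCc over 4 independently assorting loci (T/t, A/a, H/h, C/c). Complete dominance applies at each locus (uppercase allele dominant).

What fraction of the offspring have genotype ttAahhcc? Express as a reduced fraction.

P(ttAahhcc) = 1/64

TtAaHhcc gametes: TAHc×2, TAhc×2, TaHc×2, Tahc×2, tAHc×2, tAhc×2, taHc×2, tahc×2
TtaaHhCc gametes: TaHC×2, TaHc×2, TahC×2, Tahc×2, taHC×2, taHc×2, tahC×2, tahc×2
TtAaHhcc×TtaaHhCc grid (16·16=256): TTAaHHCc=4 TTAaHHcc=4 TTAaHhCc=8 TTAaHhcc=8 TTAahhCc=4 TTAahhcc=4 TTaaHHCc=4 TTaaHHcc=4 TTaaHhCc=8 TTaaHhcc=8 TTaahhCc=4 TTaahhcc=4 TtAaHHCc=8 TtAaHHcc=8 TtAaHhCc=16 TtAaHhcc=16 TtAahhCc=8 TtAahhcc=8 TtaaHHCc=8 TtaaHHcc=8 TtaaHhCc=16 TtaaHhcc=16 TtaahhCc=8 Ttaahhcc=8 ttAaHHCc=4 ttAaHHcc=4 ttAaHhCc=8 ttAaHhcc=8 ttAahhCc=4 ttAahhcc=4 ttaaHHCc=4 ttaaHHcc=4 ttaaHhCc=8 ttaaHhcc=8 ttaahhCc=4 ttaahhcc=4
ttAahhcc hits 4/256; gcd=4; 4÷4/256÷4 = 1/64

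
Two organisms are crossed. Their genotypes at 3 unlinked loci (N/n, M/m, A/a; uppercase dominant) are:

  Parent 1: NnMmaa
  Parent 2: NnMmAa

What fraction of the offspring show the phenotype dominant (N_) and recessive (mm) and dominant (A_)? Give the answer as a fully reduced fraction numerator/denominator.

P(N_ mm A_) = 3/32

NnMmaa gametes: NMa×2, Nma×2, nMa×2, nma×2
NnMmAa gametes: NMA×1, NMa×1, NmA×1, Nma×1, nMA×1, nMa×1, nmA×1, nma×1
NnMmaa×NnMmAa grid (8·8=64): NNMMAa=2 NNMMaa=2 NNMmAa=4 NNMmaa=4 NNmmAa=2 NNmmaa=2 NnMMAa=4 NnMMaa=4 NnMmAa=8 NnMmaa=8 NnmmAa=4 Nnmmaa=4 nnMMAa=2 nnMMaa=2 nnMmAa=4 nnMmaa=4 nnmmAa=2 nnmmaa=2
N_ mm A_ hits 6/64; gcd=2; 6÷2/64÷2 = 3/32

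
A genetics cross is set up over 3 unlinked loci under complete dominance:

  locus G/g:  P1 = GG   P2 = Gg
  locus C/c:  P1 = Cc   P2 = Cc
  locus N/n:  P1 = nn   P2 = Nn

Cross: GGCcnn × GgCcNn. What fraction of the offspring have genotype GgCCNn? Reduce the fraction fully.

P(GgCCNn) = 1/16

GGCcnn gametes: GCn×4, Gcn×4
GgCcNn gametes: GCN×1, GCn×1, GcN×1, Gcn×1, gCN×1, gCn×1, gcN×1, gcn×1
GGCcnn×GgCcNn grid (8·8=64): GGCCNn=4 GGCCnn=4 GGCcNn=8 GGCcnn=8 GGccNn=4 GGccnn=4 GgCCNn=4 GgCCnn=4 GgCcNn=8 GgCcnn=8 GgccNn=4 Ggccnn=4
GgCCNn hits 4/64; gcd=4; 4÷4/64÷4 = 1/16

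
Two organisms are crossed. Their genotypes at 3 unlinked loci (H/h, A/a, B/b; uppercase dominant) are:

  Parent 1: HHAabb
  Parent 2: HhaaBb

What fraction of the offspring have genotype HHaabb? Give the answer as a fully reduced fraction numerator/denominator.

P(HHaabb) = 1/8

HHAabb gametes: HAb×4, Hab×4
HhaaBb gametes: HaB×2, Hab×2, haB×2, hab×2
HHAabb×HhaaBb grid (8·8=64): HHAaBb=8 HHAabb=8 HHaaBb=8 HHaabb=8 HhAaBb=8 HhAabb=8 HhaaBb=8 Hhaabb=8
HHaabb hits 8/64; gcd=8; 8÷8/64÷8 = 1/8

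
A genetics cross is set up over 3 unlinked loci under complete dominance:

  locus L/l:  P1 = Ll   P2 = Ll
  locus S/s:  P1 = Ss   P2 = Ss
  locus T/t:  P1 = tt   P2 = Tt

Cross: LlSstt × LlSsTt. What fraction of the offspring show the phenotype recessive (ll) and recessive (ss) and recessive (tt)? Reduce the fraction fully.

LlSstt gametes: LSt×2, Lst×2, lSt×2, lst×2
LlSsTt gametes: LST×1, LSt×1, LsT×1, Lst×1, lST×1, lSt×1, lsT×1, lst×1
LlSstt×LlSsTt grid (8·8=64): LLSSTt=2 LLSStt=2 LLSsTt=4 LLSstt=4 LLssTt=2 LLsstt=2 LlSSTt=4 LlSStt=4 LlSsTt=8 LlSstt=8 LlssTt=4 Llsstt=4 llSSTt=2 llSStt=2 llSsTt=4 llSstt=4 llssTt=2 llsstt=2
ll ss tt hits 2/64; gcd=2; 2÷2/64÷2 = 1/32

P(ll ss tt) = 1/32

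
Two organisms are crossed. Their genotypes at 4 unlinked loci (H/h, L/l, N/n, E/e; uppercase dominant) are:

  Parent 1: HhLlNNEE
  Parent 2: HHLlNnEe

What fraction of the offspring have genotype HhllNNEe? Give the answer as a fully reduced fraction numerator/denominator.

P(HhllNNEe) = 1/32

HhLlNNEE gametes: HLNE×4, HlNE×4, hLNE×4, hlNE×4
HHLlNnEe gametes: HLNE×2, HLNe×2, HLnE×2, HLne×2, HlNE×2, HlNe×2, HlnE×2, Hlne×2
HhLlNNEE×HHLlNnEe grid (16·16=256): HHLLNNEE=8 HHLLNNEe=8 HHLLNnEE=8 HHLLNnEe=8 HHLlNNEE=16 HHLlNNEe=16 HHLlNnEE=16 HHLlNnEe=16 HHllNNEE=8 HHllNNEe=8 HHllNnEE=8 HHllNnEe=8 HhLLNNEE=8 HhLLNNEe=8 HhLLNnEE=8 HhLLNnEe=8 HhLlNNEE=16 HhLlNNEe=16 HhLlNnEE=16 HhLlNnEe=16 HhllNNEE=8 HhllNNEe=8 HhllNnEE=8 HhllNnEe=8
HhllNNEe hits 8/256; gcd=8; 8÷8/256÷8 = 1/32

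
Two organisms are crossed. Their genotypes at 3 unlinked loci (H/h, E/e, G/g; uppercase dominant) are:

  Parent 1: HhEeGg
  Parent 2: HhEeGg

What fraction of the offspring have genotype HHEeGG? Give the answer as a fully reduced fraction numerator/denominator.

P(HHEeGG) = 1/32

HhEeGg gametes: HEG×1, HEg×1, HeG×1, Heg×1, hEG×1, hEg×1, heG×1, heg×1
HhEeGg gametes: HEG×1, HEg×1, HeG×1, Heg×1, hEG×1, hEg×1, heG×1, heg×1
HhEeGg×HhEeGg grid (8·8=64): HHEEGG=1 HHEEGg=2 HHEEgg=1 HHEeGG=2 HHEeGg=4 HHEegg=2 HHeeGG=1 HHeeGg=2 HHeegg=1 HhEEGG=2 HhEEGg=4 HhEEgg=2 HhEeGG=4 HhEeGg=8 HhEegg=4 HheeGG=2 HheeGg=4 Hheegg=2 hhEEGG=1 hhEEGg=2 hhEEgg=1 hhEeGG=2 hhEeGg=4 hhEegg=2 hheeGG=1 hheeGg=2 hheegg=1
HHEeGG hits 2/64; gcd=2; 2÷2/64÷2 = 1/32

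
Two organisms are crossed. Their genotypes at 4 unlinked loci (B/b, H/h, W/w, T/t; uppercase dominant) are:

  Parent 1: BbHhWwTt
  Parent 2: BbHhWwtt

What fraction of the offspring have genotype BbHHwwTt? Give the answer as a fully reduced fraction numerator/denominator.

BbHhWwTt gametes: BHWT×1, BHWt×1, BHwT×1, BHwt×1, BhWT×1, BhWt×1, BhwT×1, Bhwt×1, bHWT×1, bHWt×1, bHwT×1, bHwt×1, bhWT×1, bhWt×1, bhwT×1, bhwt×1
BbHhWwtt gametes: BHWt×2, BHwt×2, BhWt×2, Bhwt×2, bHWt×2, bHwt×2, bhWt×2, bhwt×2
BbHhWwTt×BbHhWwtt grid (16·16=256): BBHHWWTt=2 BBHHWWtt=2 BBHHWwTt=4 BBHHWwtt=4 BBHHwwTt=2 BBHHwwtt=2 BBHhWWTt=4 BBHhWWtt=4 BBHhWwTt=8 BBHhWwtt=8 BBHhwwTt=4 BBHhwwtt=4 BBhhWWTt=2 BBhhWWtt=2 BBhhWwTt=4 BBhhWwtt=4 BBhhwwTt=2 BBhhwwtt=2 BbHHWWTt=4 BbHHWWtt=4 BbHHWwTt=8 BbHHWwtt=8 BbHHwwTt=4 BbHHwwtt=4 BbHhWWTt=8 BbHhWWtt=8 BbHhWwTt=16 BbHhWwtt=16 BbHhwwTt=8 BbHhwwtt=8 BbhhWWTt=4 BbhhWWtt=4 BbhhWwTt=8 BbhhWwtt=8 BbhhwwTt=4 Bbhhwwtt=4 bbHHWWTt=2 bbHHWWtt=2 bbHHWwTt=4 bbHHWwtt=4 bbHHwwTt=2 bbHHwwtt=2 bbHhWWTt=4 bbHhWWtt=4 bbHhWwTt=8 bbHhWwtt=8 bbHhwwTt=4 bbHhwwtt=4 bbhhWWTt=2 bbhhWWtt=2 bbhhWwTt=4 bbhhWwtt=4 bbhhwwTt=2 bbhhwwtt=2
BbHHwwTt hits 4/256; gcd=4; 4÷4/256÷4 = 1/64

P(BbHHwwTt) = 1/64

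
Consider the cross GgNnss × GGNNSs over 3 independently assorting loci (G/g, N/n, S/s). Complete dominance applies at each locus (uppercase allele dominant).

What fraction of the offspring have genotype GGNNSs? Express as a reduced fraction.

GgNnss gametes: GNs×2, Gns×2, gNs×2, gns×2
GGNNSs gametes: GNS×4, GNs×4
GgNnss×GGNNSs grid (8·8=64): GGNNSs=8 GGNNss=8 GGNnSs=8 GGNnss=8 GgNNSs=8 GgNNss=8 GgNnSs=8 GgNnss=8
GGNNSs hits 8/64; gcd=8; 8÷8/64÷8 = 1/8

P(GGNNSs) = 1/8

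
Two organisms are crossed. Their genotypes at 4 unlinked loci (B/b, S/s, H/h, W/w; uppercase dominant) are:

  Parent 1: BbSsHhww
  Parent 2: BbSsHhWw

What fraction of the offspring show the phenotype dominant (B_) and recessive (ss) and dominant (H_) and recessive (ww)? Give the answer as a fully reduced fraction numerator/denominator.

P(B_ ss H_ ww) = 9/128

BbSsHhww gametes: BSHw×2, BShw×2, BsHw×2, Bshw×2, bSHw×2, bShw×2, bsHw×2, bshw×2
BbSsHhWw gametes: BSHW×1, BSHw×1, BShW×1, BShw×1, BsHW×1, BsHw×1, BshW×1, Bshw×1, bSHW×1, bSHw×1, bShW×1, bShw×1, bsHW×1, bsHw×1, bshW×1, bshw×1
BbSsHhww×BbSsHhWw grid (16·16=256): BBSSHHWw=2 BBSSHHww=2 BBSSHhWw=4 BBSSHhww=4 BBSShhWw=2 BBSShhww=2 BBSsHHWw=4 BBSsHHww=4 BBSsHhWw=8 BBSsHhww=8 BBSshhWw=4 BBSshhww=4 BBssHHWw=2 BBssHHww=2 BBssHhWw=4 BBssHhww=4 BBsshhWw=2 BBsshhww=2 BbSSHHWw=4 BbSSHHww=4 BbSSHhWw=8 BbSSHhww=8 BbSShhWw=4 BbSShhww=4 BbSsHHWw=8 BbSsHHww=8 BbSsHhWw=16 BbSsHhww=16 BbSshhWw=8 BbSshhww=8 BbssHHWw=4 BbssHHww=4 BbssHhWw=8 BbssHhww=8 BbsshhWw=4 Bbsshhww=4 bbSSHHWw=2 bbSSHHww=2 bbSSHhWw=4 bbSSHhww=4 bbSShhWw=2 bbSShhww=2 bbSsHHWw=4 bbSsHHww=4 bbSsHhWw=8 bbSsHhww=8 bbSshhWw=4 bbSshhww=4 bbssHHWw=2 bbssHHww=2 bbssHhWw=4 bbssHhww=4 bbsshhWw=2 bbsshhww=2
B_ ss H_ ww hits 18/256; gcd=2; 18÷2/256÷2 = 9/128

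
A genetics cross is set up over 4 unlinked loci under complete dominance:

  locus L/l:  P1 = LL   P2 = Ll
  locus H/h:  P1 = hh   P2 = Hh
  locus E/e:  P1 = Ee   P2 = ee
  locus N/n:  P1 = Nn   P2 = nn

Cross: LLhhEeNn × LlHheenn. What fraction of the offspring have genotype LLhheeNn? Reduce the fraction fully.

LLhhEeNn gametes: LhEN×4, LhEn×4, LheN×4, Lhen×4
LlHheenn gametes: LHen×4, Lhen×4, lHen×4, lhen×4
LLhhEeNn×LlHheenn grid (16·16=256): LLHhEeNn=16 LLHhEenn=16 LLHheeNn=16 LLHheenn=16 LLhhEeNn=16 LLhhEenn=16 LLhheeNn=16 LLhheenn=16 LlHhEeNn=16 LlHhEenn=16 LlHheeNn=16 LlHheenn=16 LlhhEeNn=16 LlhhEenn=16 LlhheeNn=16 Llhheenn=16
LLhheeNn hits 16/256; gcd=16; 16÷16/256÷16 = 1/16

P(LLhheeNn) = 1/16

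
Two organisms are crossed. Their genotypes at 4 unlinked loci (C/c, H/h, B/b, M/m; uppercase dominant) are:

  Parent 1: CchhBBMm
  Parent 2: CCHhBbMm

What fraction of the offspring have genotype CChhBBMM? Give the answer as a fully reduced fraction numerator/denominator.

P(CChhBBMM) = 1/32

CchhBBMm gametes: ChBM×4, ChBm×4, chBM×4, chBm×4
CCHhBbMm gametes: CHBM×2, CHBm×2, CHbM×2, CHbm×2, ChBM×2, ChBm×2, ChbM×2, Chbm×2
CchhBBMm×CCHhBbMm grid (16·16=256): CCHhBBMM=8 CCHhBBMm=16 CCHhBBmm=8 CCHhBbMM=8 CCHhBbMm=16 CCHhBbmm=8 CChhBBMM=8 CChhBBMm=16 CChhBBmm=8 CChhBbMM=8 CChhBbMm=16 CChhBbmm=8 CcHhBBMM=8 CcHhBBMm=16 CcHhBBmm=8 CcHhBbMM=8 CcHhBbMm=16 CcHhBbmm=8 CchhBBMM=8 CchhBBMm=16 CchhBBmm=8 CchhBbMM=8 CchhBbMm=16 CchhBbmm=8
CChhBBMM hits 8/256; gcd=8; 8÷8/256÷8 = 1/32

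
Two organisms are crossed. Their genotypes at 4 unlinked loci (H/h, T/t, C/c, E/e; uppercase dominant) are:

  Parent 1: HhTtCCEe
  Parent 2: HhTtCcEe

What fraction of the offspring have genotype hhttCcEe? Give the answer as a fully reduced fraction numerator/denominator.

HhTtCCEe gametes: HTCE×2, HTCe×2, HtCE×2, HtCe×2, hTCE×2, hTCe×2, htCE×2, htCe×2
HhTtCcEe gametes: HTCE×1, HTCe×1, HTcE×1, HTce×1, HtCE×1, HtCe×1, HtcE×1, Htce×1, hTCE×1, hTCe×1, hTcE×1, hTce×1, htCE×1, htCe×1, htcE×1, htce×1
HhTtCCEe×HhTtCcEe grid (16·16=256): HHTTCCEE=2 HHTTCCEe=4 HHTTCCee=2 HHTTCcEE=2 HHTTCcEe=4 HHTTCcee=2 HHTtCCEE=4 HHTtCCEe=8 HHTtCCee=4 HHTtCcEE=4 HHTtCcEe=8 HHTtCcee=4 HHttCCEE=2 HHttCCEe=4 HHttCCee=2 HHttCcEE=2 HHttCcEe=4 HHttCcee=2 HhTTCCEE=4 HhTTCCEe=8 HhTTCCee=4 HhTTCcEE=4 HhTTCcEe=8 HhTTCcee=4 HhTtCCEE=8 HhTtCCEe=16 HhTtCCee=8 HhTtCcEE=8 HhTtCcEe=16 HhTtCcee=8 HhttCCEE=4 HhttCCEe=8 HhttCCee=4 HhttCcEE=4 HhttCcEe=8 HhttCcee=4 hhTTCCEE=2 hhTTCCEe=4 hhTTCCee=2 hhTTCcEE=2 hhTTCcEe=4 hhTTCcee=2 hhTtCCEE=4 hhTtCCEe=8 hhTtCCee=4 hhTtCcEE=4 hhTtCcEe=8 hhTtCcee=4 hhttCCEE=2 hhttCCEe=4 hhttCCee=2 hhttCcEE=2 hhttCcEe=4 hhttCcee=2
hhttCcEe hits 4/256; gcd=4; 4÷4/256÷4 = 1/64

P(hhttCcEe) = 1/64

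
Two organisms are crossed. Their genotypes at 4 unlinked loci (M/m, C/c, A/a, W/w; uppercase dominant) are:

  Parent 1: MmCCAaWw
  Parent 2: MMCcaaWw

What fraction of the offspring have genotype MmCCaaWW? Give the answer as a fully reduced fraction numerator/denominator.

MmCCAaWw gametes: MCAW×2, MCAw×2, MCaW×2, MCaw×2, mCAW×2, mCAw×2, mCaW×2, mCaw×2
MMCcaaWw gametes: MCaW×4, MCaw×4, McaW×4, Mcaw×4
MmCCAaWw×MMCcaaWw grid (16·16=256): MMCCAaWW=8 MMCCAaWw=16 MMCCAaww=8 MMCCaaWW=8 MMCCaaWw=16 MMCCaaww=8 MMCcAaWW=8 MMCcAaWw=16 MMCcAaww=8 MMCcaaWW=8 MMCcaaWw=16 MMCcaaww=8 MmCCAaWW=8 MmCCAaWw=16 MmCCAaww=8 MmCCaaWW=8 MmCCaaWw=16 MmCCaaww=8 MmCcAaWW=8 MmCcAaWw=16 MmCcAaww=8 MmCcaaWW=8 MmCcaaWw=16 MmCcaaww=8
MmCCaaWW hits 8/256; gcd=8; 8÷8/256÷8 = 1/32

P(MmCCaaWW) = 1/32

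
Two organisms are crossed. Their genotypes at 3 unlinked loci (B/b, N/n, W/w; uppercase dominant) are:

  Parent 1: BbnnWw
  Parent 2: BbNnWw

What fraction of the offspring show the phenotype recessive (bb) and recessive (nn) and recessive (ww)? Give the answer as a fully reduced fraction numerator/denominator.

BbnnWw gametes: BnW×2, Bnw×2, bnW×2, bnw×2
BbNnWw gametes: BNW×1, BNw×1, BnW×1, Bnw×1, bNW×1, bNw×1, bnW×1, bnw×1
BbnnWw×BbNnWw grid (8·8=64): BBNnWW=2 BBNnWw=4 BBNnww=2 BBnnWW=2 BBnnWw=4 BBnnww=2 BbNnWW=4 BbNnWw=8 BbNnww=4 BbnnWW=4 BbnnWw=8 Bbnnww=4 bbNnWW=2 bbNnWw=4 bbNnww=2 bbnnWW=2 bbnnWw=4 bbnnww=2
bb nn ww hits 2/64; gcd=2; 2÷2/64÷2 = 1/32

P(bb nn ww) = 1/32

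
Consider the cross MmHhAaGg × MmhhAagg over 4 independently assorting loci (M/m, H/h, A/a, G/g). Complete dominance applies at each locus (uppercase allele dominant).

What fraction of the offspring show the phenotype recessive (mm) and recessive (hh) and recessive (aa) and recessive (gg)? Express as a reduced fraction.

P(mm hh aa gg) = 1/64

MmHhAaGg gametes: MHAG×1, MHAg×1, MHaG×1, MHag×1, MhAG×1, MhAg×1, MhaG×1, Mhag×1, mHAG×1, mHAg×1, mHaG×1, mHag×1, mhAG×1, mhAg×1, mhaG×1, mhag×1
MmhhAagg gametes: MhAg×4, Mhag×4, mhAg×4, mhag×4
MmHhAaGg×MmhhAagg grid (16·16=256): MMHhAAGg=4 MMHhAAgg=4 MMHhAaGg=8 MMHhAagg=8 MMHhaaGg=4 MMHhaagg=4 MMhhAAGg=4 MMhhAAgg=4 MMhhAaGg=8 MMhhAagg=8 MMhhaaGg=4 MMhhaagg=4 MmHhAAGg=8 MmHhAAgg=8 MmHhAaGg=16 MmHhAagg=16 MmHhaaGg=8 MmHhaagg=8 MmhhAAGg=8 MmhhAAgg=8 MmhhAaGg=16 MmhhAagg=16 MmhhaaGg=8 Mmhhaagg=8 mmHhAAGg=4 mmHhAAgg=4 mmHhAaGg=8 mmHhAagg=8 mmHhaaGg=4 mmHhaagg=4 mmhhAAGg=4 mmhhAAgg=4 mmhhAaGg=8 mmhhAagg=8 mmhhaaGg=4 mmhhaagg=4
mm hh aa gg hits 4/256; gcd=4; 4÷4/256÷4 = 1/64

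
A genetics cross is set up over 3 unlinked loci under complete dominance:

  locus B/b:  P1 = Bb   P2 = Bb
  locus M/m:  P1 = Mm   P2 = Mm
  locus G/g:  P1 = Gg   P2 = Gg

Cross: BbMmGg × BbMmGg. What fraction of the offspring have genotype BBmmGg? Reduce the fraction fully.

BbMmGg gametes: BMG×1, BMg×1, BmG×1, Bmg×1, bMG×1, bMg×1, bmG×1, bmg×1
BbMmGg gametes: BMG×1, BMg×1, BmG×1, Bmg×1, bMG×1, bMg×1, bmG×1, bmg×1
BbMmGg×BbMmGg grid (8·8=64): BBMMGG=1 BBMMGg=2 BBMMgg=1 BBMmGG=2 BBMmGg=4 BBMmgg=2 BBmmGG=1 BBmmGg=2 BBmmgg=1 BbMMGG=2 BbMMGg=4 BbMMgg=2 BbMmGG=4 BbMmGg=8 BbMmgg=4 BbmmGG=2 BbmmGg=4 Bbmmgg=2 bbMMGG=1 bbMMGg=2 bbMMgg=1 bbMmGG=2 bbMmGg=4 bbMmgg=2 bbmmGG=1 bbmmGg=2 bbmmgg=1
BBmmGg hits 2/64; gcd=2; 2÷2/64÷2 = 1/32

P(BBmmGg) = 1/32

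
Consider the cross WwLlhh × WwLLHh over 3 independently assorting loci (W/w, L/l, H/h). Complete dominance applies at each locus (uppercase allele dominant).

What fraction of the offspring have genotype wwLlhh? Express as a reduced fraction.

P(wwLlhh) = 1/16

WwLlhh gametes: WLh×2, Wlh×2, wLh×2, wlh×2
WwLLHh gametes: WLH×2, WLh×2, wLH×2, wLh×2
WwLlhh×WwLLHh grid (8·8=64): WWLLHh=4 WWLLhh=4 WWLlHh=4 WWLlhh=4 WwLLHh=8 WwLLhh=8 WwLlHh=8 WwLlhh=8 wwLLHh=4 wwLLhh=4 wwLlHh=4 wwLlhh=4
wwLlhh hits 4/64; gcd=4; 4÷4/64÷4 = 1/16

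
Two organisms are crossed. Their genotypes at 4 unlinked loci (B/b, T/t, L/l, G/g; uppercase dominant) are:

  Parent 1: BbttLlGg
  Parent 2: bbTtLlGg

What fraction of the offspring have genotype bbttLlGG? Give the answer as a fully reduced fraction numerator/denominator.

BbttLlGg gametes: BtLG×2, BtLg×2, BtlG×2, Btlg×2, btLG×2, btLg×2, btlG×2, btlg×2
bbTtLlGg gametes: bTLG×2, bTLg×2, bTlG×2, bTlg×2, btLG×2, btLg×2, btlG×2, btlg×2
BbttLlGg×bbTtLlGg grid (16·16=256): BbTtLLGG=4 BbTtLLGg=8 BbTtLLgg=4 BbTtLlGG=8 BbTtLlGg=16 BbTtLlgg=8 BbTtllGG=4 BbTtllGg=8 BbTtllgg=4 BbttLLGG=4 BbttLLGg=8 BbttLLgg=4 BbttLlGG=8 BbttLlGg=16 BbttLlgg=8 BbttllGG=4 BbttllGg=8 Bbttllgg=4 bbTtLLGG=4 bbTtLLGg=8 bbTtLLgg=4 bbTtLlGG=8 bbTtLlGg=16 bbTtLlgg=8 bbTtllGG=4 bbTtllGg=8 bbTtllgg=4 bbttLLGG=4 bbttLLGg=8 bbttLLgg=4 bbttLlGG=8 bbttLlGg=16 bbttLlgg=8 bbttllGG=4 bbttllGg=8 bbttllgg=4
bbttLlGG hits 8/256; gcd=8; 8÷8/256÷8 = 1/32

P(bbttLlGG) = 1/32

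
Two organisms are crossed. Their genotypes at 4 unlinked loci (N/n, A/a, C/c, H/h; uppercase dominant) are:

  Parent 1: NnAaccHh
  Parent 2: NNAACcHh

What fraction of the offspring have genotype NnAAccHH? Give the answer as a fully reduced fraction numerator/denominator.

NnAaccHh gametes: NAcH×2, NAch×2, NacH×2, Nach×2, nAcH×2, nAch×2, nacH×2, nach×2
NNAACcHh gametes: NACH×4, NACh×4, NAcH×4, NAch×4
NnAaccHh×NNAACcHh grid (16·16=256): NNAACcHH=8 NNAACcHh=16 NNAACchh=8 NNAAccHH=8 NNAAccHh=16 NNAAcchh=8 NNAaCcHH=8 NNAaCcHh=16 NNAaCchh=8 NNAaccHH=8 NNAaccHh=16 NNAacchh=8 NnAACcHH=8 NnAACcHh=16 NnAACchh=8 NnAAccHH=8 NnAAccHh=16 NnAAcchh=8 NnAaCcHH=8 NnAaCcHh=16 NnAaCchh=8 NnAaccHH=8 NnAaccHh=16 NnAacchh=8
NnAAccHH hits 8/256; gcd=8; 8÷8/256÷8 = 1/32

P(NnAAccHH) = 1/32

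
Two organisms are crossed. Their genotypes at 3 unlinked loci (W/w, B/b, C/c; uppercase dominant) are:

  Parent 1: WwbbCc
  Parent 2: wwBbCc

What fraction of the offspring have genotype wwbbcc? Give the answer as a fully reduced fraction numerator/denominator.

WwbbCc gametes: WbC×2, Wbc×2, wbC×2, wbc×2
wwBbCc gametes: wBC×2, wBc×2, wbC×2, wbc×2
WwbbCc×wwBbCc grid (8·8=64): WwBbCC=4 WwBbCc=8 WwBbcc=4 WwbbCC=4 WwbbCc=8 Wwbbcc=4 wwBbCC=4 wwBbCc=8 wwBbcc=4 wwbbCC=4 wwbbCc=8 wwbbcc=4
wwbbcc hits 4/64; gcd=4; 4÷4/64÷4 = 1/16

P(wwbbcc) = 1/16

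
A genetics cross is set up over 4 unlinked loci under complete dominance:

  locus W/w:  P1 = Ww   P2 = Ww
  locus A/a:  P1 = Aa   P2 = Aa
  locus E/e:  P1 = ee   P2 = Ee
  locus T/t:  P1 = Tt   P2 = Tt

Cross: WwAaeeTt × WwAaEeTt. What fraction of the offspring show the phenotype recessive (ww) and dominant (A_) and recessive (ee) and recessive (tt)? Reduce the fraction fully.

WwAaeeTt gametes: WAeT×2, WAet×2, WaeT×2, Waet×2, wAeT×2, wAet×2, waeT×2, waet×2
WwAaEeTt gametes: WAET×1, WAEt×1, WAeT×1, WAet×1, WaET×1, WaEt×1, WaeT×1, Waet×1, wAET×1, wAEt×1, wAeT×1, wAet×1, waET×1, waEt×1, waeT×1, waet×1
WwAaeeTt×WwAaEeTt grid (16·16=256): WWAAEeTT=2 WWAAEeTt=4 WWAAEett=2 WWAAeeTT=2 WWAAeeTt=4 WWAAeett=2 WWAaEeTT=4 WWAaEeTt=8 WWAaEett=4 WWAaeeTT=4 WWAaeeTt=8 WWAaeett=4 WWaaEeTT=2 WWaaEeTt=4 WWaaEett=2 WWaaeeTT=2 WWaaeeTt=4 WWaaeett=2 WwAAEeTT=4 WwAAEeTt=8 WwAAEett=4 WwAAeeTT=4 WwAAeeTt=8 WwAAeett=4 WwAaEeTT=8 WwAaEeTt=16 WwAaEett=8 WwAaeeTT=8 WwAaeeTt=16 WwAaeett=8 WwaaEeTT=4 WwaaEeTt=8 WwaaEett=4 WwaaeeTT=4 WwaaeeTt=8 Wwaaeett=4 wwAAEeTT=2 wwAAEeTt=4 wwAAEett=2 wwAAeeTT=2 wwAAeeTt=4 wwAAeett=2 wwAaEeTT=4 wwAaEeTt=8 wwAaEett=4 wwAaeeTT=4 wwAaeeTt=8 wwAaeett=4 wwaaEeTT=2 wwaaEeTt=4 wwaaEett=2 wwaaeeTT=2 wwaaeeTt=4 wwaaeett=2
ww A_ ee tt hits 6/256; gcd=2; 6÷2/256÷2 = 3/128

P(ww A_ ee tt) = 3/128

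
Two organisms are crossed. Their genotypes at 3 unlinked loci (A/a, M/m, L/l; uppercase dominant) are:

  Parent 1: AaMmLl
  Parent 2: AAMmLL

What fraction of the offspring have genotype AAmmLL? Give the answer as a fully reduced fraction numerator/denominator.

P(AAmmLL) = 1/16

AaMmLl gametes: AML×1, AMl×1, AmL×1, Aml×1, aML×1, aMl×1, amL×1, aml×1
AAMmLL gametes: AML×4, AmL×4
AaMmLl×AAMmLL grid (8·8=64): AAMMLL=4 AAMMLl=4 AAMmLL=8 AAMmLl=8 AAmmLL=4 AAmmLl=4 AaMMLL=4 AaMMLl=4 AaMmLL=8 AaMmLl=8 AammLL=4 AammLl=4
AAmmLL hits 4/64; gcd=4; 4÷4/64÷4 = 1/16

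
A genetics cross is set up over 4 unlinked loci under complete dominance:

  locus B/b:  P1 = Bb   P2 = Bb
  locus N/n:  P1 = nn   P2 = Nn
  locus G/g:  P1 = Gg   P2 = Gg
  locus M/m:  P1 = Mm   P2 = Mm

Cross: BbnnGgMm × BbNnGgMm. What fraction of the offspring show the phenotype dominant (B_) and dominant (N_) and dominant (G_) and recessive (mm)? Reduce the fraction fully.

BbnnGgMm gametes: BnGM×2, BnGm×2, BngM×2, Bngm×2, bnGM×2, bnGm×2, bngM×2, bngm×2
BbNnGgMm gametes: BNGM×1, BNGm×1, BNgM×1, BNgm×1, BnGM×1, BnGm×1, BngM×1, Bngm×1, bNGM×1, bNGm×1, bNgM×1, bNgm×1, bnGM×1, bnGm×1, bngM×1, bngm×1
BbnnGgMm×BbNnGgMm grid (16·16=256): BBNnGGMM=2 BBNnGGMm=4 BBNnGGmm=2 BBNnGgMM=4 BBNnGgMm=8 BBNnGgmm=4 BBNnggMM=2 BBNnggMm=4 BBNnggmm=2 BBnnGGMM=2 BBnnGGMm=4 BBnnGGmm=2 BBnnGgMM=4 BBnnGgMm=8 BBnnGgmm=4 BBnnggMM=2 BBnnggMm=4 BBnnggmm=2 BbNnGGMM=4 BbNnGGMm=8 BbNnGGmm=4 BbNnGgMM=8 BbNnGgMm=16 BbNnGgmm=8 BbNnggMM=4 BbNnggMm=8 BbNnggmm=4 BbnnGGMM=4 BbnnGGMm=8 BbnnGGmm=4 BbnnGgMM=8 BbnnGgMm=16 BbnnGgmm=8 BbnnggMM=4 BbnnggMm=8 Bbnnggmm=4 bbNnGGMM=2 bbNnGGMm=4 bbNnGGmm=2 bbNnGgMM=4 bbNnGgMm=8 bbNnGgmm=4 bbNnggMM=2 bbNnggMm=4 bbNnggmm=2 bbnnGGMM=2 bbnnGGMm=4 bbnnGGmm=2 bbnnGgMM=4 bbnnGgMm=8 bbnnGgmm=4 bbnnggMM=2 bbnnggMm=4 bbnnggmm=2
B_ N_ G_ mm hits 18/256; gcd=2; 18÷2/256÷2 = 9/128

P(B_ N_ G_ mm) = 9/128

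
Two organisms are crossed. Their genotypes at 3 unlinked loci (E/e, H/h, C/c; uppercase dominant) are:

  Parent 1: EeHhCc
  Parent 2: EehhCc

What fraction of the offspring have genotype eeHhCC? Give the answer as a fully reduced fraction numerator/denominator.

EeHhCc gametes: EHC×1, EHc×1, EhC×1, Ehc×1, eHC×1, eHc×1, ehC×1, ehc×1
EehhCc gametes: EhC×2, Ehc×2, ehC×2, ehc×2
EeHhCc×EehhCc grid (8·8=64): EEHhCC=2 EEHhCc=4 EEHhcc=2 EEhhCC=2 EEhhCc=4 EEhhcc=2 EeHhCC=4 EeHhCc=8 EeHhcc=4 EehhCC=4 EehhCc=8 Eehhcc=4 eeHhCC=2 eeHhCc=4 eeHhcc=2 eehhCC=2 eehhCc=4 eehhcc=2
eeHhCC hits 2/64; gcd=2; 2÷2/64÷2 = 1/32

P(eeHhCC) = 1/32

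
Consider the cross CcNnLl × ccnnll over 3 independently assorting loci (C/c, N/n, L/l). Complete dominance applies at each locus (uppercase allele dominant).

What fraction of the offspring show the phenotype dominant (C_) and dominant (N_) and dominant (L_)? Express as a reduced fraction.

P(C_ N_ L_) = 1/8

CcNnLl gametes: CNL×1, CNl×1, CnL×1, Cnl×1, cNL×1, cNl×1, cnL×1, cnl×1
ccnnll gametes: cnl×8
CcNnLl×ccnnll grid (8·8=64): CcNnLl=8 CcNnll=8 CcnnLl=8 Ccnnll=8 ccNnLl=8 ccNnll=8 ccnnLl=8 ccnnll=8
C_ N_ L_ hits 8/64; gcd=8; 8÷8/64÷8 = 1/8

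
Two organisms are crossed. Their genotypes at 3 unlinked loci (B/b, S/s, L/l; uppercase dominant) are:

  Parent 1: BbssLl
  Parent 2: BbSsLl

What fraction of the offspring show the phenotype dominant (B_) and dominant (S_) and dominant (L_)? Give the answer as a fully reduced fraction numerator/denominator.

P(B_ S_ L_) = 9/32

BbssLl gametes: BsL×2, Bsl×2, bsL×2, bsl×2
BbSsLl gametes: BSL×1, BSl×1, BsL×1, Bsl×1, bSL×1, bSl×1, bsL×1, bsl×1
BbssLl×BbSsLl grid (8·8=64): BBSsLL=2 BBSsLl=4 BBSsll=2 BBssLL=2 BBssLl=4 BBssll=2 BbSsLL=4 BbSsLl=8 BbSsll=4 BbssLL=4 BbssLl=8 Bbssll=4 bbSsLL=2 bbSsLl=4 bbSsll=2 bbssLL=2 bbssLl=4 bbssll=2
B_ S_ L_ hits 18/64; gcd=2; 18÷2/64÷2 = 9/32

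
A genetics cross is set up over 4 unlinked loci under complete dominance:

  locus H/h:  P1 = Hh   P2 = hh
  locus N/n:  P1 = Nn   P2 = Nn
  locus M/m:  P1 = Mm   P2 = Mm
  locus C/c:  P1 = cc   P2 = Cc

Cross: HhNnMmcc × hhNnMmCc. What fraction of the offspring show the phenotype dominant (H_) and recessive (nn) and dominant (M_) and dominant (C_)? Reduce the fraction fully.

HhNnMmcc gametes: HNMc×2, HNmc×2, HnMc×2, Hnmc×2, hNMc×2, hNmc×2, hnMc×2, hnmc×2
hhNnMmCc gametes: hNMC×2, hNMc×2, hNmC×2, hNmc×2, hnMC×2, hnMc×2, hnmC×2, hnmc×2
HhNnMmcc×hhNnMmCc grid (16·16=256): HhNNMMCc=4 HhNNMMcc=4 HhNNMmCc=8 HhNNMmcc=8 HhNNmmCc=4 HhNNmmcc=4 HhNnMMCc=8 HhNnMMcc=8 HhNnMmCc=16 HhNnMmcc=16 HhNnmmCc=8 HhNnmmcc=8 HhnnMMCc=4 HhnnMMcc=4 HhnnMmCc=8 HhnnMmcc=8 HhnnmmCc=4 Hhnnmmcc=4 hhNNMMCc=4 hhNNMMcc=4 hhNNMmCc=8 hhNNMmcc=8 hhNNmmCc=4 hhNNmmcc=4 hhNnMMCc=8 hhNnMMcc=8 hhNnMmCc=16 hhNnMmcc=16 hhNnmmCc=8 hhNnmmcc=8 hhnnMMCc=4 hhnnMMcc=4 hhnnMmCc=8 hhnnMmcc=8 hhnnmmCc=4 hhnnmmcc=4
H_ nn M_ C_ hits 12/256; gcd=4; 12÷4/256÷4 = 3/64

P(H_ nn M_ C_) = 3/64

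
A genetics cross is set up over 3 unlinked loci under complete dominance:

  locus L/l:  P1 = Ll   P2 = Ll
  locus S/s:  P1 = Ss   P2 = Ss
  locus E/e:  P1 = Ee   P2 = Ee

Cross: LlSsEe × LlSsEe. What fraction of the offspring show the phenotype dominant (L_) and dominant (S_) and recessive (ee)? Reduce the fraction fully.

LlSsEe gametes: LSE×1, LSe×1, LsE×1, Lse×1, lSE×1, lSe×1, lsE×1, lse×1
LlSsEe gametes: LSE×1, LSe×1, LsE×1, Lse×1, lSE×1, lSe×1, lsE×1, lse×1
LlSsEe×LlSsEe grid (8·8=64): LLSSEE=1 LLSSEe=2 LLSSee=1 LLSsEE=2 LLSsEe=4 LLSsee=2 LLssEE=1 LLssEe=2 LLssee=1 LlSSEE=2 LlSSEe=4 LlSSee=2 LlSsEE=4 LlSsEe=8 LlSsee=4 LlssEE=2 LlssEe=4 Llssee=2 llSSEE=1 llSSEe=2 llSSee=1 llSsEE=2 llSsEe=4 llSsee=2 llssEE=1 llssEe=2 llssee=1
L_ S_ ee hits 9/64; gcd=1; 9÷1/64÷1 = 9/64

P(L_ S_ ee) = 9/64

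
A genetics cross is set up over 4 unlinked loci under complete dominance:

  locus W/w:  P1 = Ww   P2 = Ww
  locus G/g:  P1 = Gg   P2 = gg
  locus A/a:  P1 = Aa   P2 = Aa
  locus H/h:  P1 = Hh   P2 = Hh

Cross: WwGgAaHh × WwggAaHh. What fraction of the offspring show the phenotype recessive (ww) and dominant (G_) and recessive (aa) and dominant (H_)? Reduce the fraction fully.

WwGgAaHh gametes: WGAH×1, WGAh×1, WGaH×1, WGah×1, WgAH×1, WgAh×1, WgaH×1, Wgah×1, wGAH×1, wGAh×1, wGaH×1, wGah×1, wgAH×1, wgAh×1, wgaH×1, wgah×1
WwggAaHh gametes: WgAH×2, WgAh×2, WgaH×2, Wgah×2, wgAH×2, wgAh×2, wgaH×2, wgah×2
WwGgAaHh×WwggAaHh grid (16·16=256): WWGgAAHH=2 WWGgAAHh=4 WWGgAAhh=2 WWGgAaHH=4 WWGgAaHh=8 WWGgAahh=4 WWGgaaHH=2 WWGgaaHh=4 WWGgaahh=2 WWggAAHH=2 WWggAAHh=4 WWggAAhh=2 WWggAaHH=4 WWggAaHh=8 WWggAahh=4 WWggaaHH=2 WWggaaHh=4 WWggaahh=2 WwGgAAHH=4 WwGgAAHh=8 WwGgAAhh=4 WwGgAaHH=8 WwGgAaHh=16 WwGgAahh=8 WwGgaaHH=4 WwGgaaHh=8 WwGgaahh=4 WwggAAHH=4 WwggAAHh=8 WwggAAhh=4 WwggAaHH=8 WwggAaHh=16 WwggAahh=8 WwggaaHH=4 WwggaaHh=8 Wwggaahh=4 wwGgAAHH=2 wwGgAAHh=4 wwGgAAhh=2 wwGgAaHH=4 wwGgAaHh=8 wwGgAahh=4 wwGgaaHH=2 wwGgaaHh=4 wwGgaahh=2 wwggAAHH=2 wwggAAHh=4 wwggAAhh=2 wwggAaHH=4 wwggAaHh=8 wwggAahh=4 wwggaaHH=2 wwggaaHh=4 wwggaahh=2
ww G_ aa H_ hits 6/256; gcd=2; 6÷2/256÷2 = 3/128

P(ww G_ aa H_) = 3/128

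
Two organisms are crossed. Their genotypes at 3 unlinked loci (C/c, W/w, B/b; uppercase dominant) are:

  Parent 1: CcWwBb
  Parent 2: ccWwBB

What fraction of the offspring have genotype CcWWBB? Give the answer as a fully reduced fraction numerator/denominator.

CcWwBb gametes: CWB×1, CWb×1, CwB×1, Cwb×1, cWB×1, cWb×1, cwB×1, cwb×1
ccWwBB gametes: cWB×4, cwB×4
CcWwBb×ccWwBB grid (8·8=64): CcWWBB=4 CcWWBb=4 CcWwBB=8 CcWwBb=8 CcwwBB=4 CcwwBb=4 ccWWBB=4 ccWWBb=4 ccWwBB=8 ccWwBb=8 ccwwBB=4 ccwwBb=4
CcWWBB hits 4/64; gcd=4; 4÷4/64÷4 = 1/16

P(CcWWBB) = 1/16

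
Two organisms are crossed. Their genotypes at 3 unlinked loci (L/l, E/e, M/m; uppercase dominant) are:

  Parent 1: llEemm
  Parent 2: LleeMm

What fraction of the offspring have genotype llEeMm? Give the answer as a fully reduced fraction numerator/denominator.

P(llEeMm) = 1/8

llEemm gametes: lEm×4, lem×4
LleeMm gametes: LeM×2, Lem×2, leM×2, lem×2
llEemm×LleeMm grid (8·8=64): LlEeMm=8 LlEemm=8 LleeMm=8 Lleemm=8 llEeMm=8 llEemm=8 lleeMm=8 lleemm=8
llEeMm hits 8/64; gcd=8; 8÷8/64÷8 = 1/8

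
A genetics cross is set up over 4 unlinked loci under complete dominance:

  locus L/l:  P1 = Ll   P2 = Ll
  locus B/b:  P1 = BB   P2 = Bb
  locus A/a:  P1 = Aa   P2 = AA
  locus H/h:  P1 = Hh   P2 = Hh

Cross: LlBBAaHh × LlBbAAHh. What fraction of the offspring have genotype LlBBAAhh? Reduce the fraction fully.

P(LlBBAAhh) = 1/32

LlBBAaHh gametes: LBAH×2, LBAh×2, LBaH×2, LBah×2, lBAH×2, lBAh×2, lBaH×2, lBah×2
LlBbAAHh gametes: LBAH×2, LBAh×2, LbAH×2, LbAh×2, lBAH×2, lBAh×2, lbAH×2, lbAh×2
LlBBAaHh×LlBbAAHh grid (16·16=256): LLBBAAHH=4 LLBBAAHh=8 LLBBAAhh=4 LLBBAaHH=4 LLBBAaHh=8 LLBBAahh=4 LLBbAAHH=4 LLBbAAHh=8 LLBbAAhh=4 LLBbAaHH=4 LLBbAaHh=8 LLBbAahh=4 LlBBAAHH=8 LlBBAAHh=16 LlBBAAhh=8 LlBBAaHH=8 LlBBAaHh=16 LlBBAahh=8 LlBbAAHH=8 LlBbAAHh=16 LlBbAAhh=8 LlBbAaHH=8 LlBbAaHh=16 LlBbAahh=8 llBBAAHH=4 llBBAAHh=8 llBBAAhh=4 llBBAaHH=4 llBBAaHh=8 llBBAahh=4 llBbAAHH=4 llBbAAHh=8 llBbAAhh=4 llBbAaHH=4 llBbAaHh=8 llBbAahh=4
LlBBAAhh hits 8/256; gcd=8; 8÷8/256÷8 = 1/32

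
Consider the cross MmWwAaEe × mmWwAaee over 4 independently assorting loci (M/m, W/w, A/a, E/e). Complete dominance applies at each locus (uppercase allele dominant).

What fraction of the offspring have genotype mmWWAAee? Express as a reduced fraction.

MmWwAaEe gametes: MWAE×1, MWAe×1, MWaE×1, MWae×1, MwAE×1, MwAe×1, MwaE×1, Mwae×1, mWAE×1, mWAe×1, mWaE×1, mWae×1, mwAE×1, mwAe×1, mwaE×1, mwae×1
mmWwAaee gametes: mWAe×4, mWae×4, mwAe×4, mwae×4
MmWwAaEe×mmWwAaee grid (16·16=256): MmWWAAEe=4 MmWWAAee=4 MmWWAaEe=8 MmWWAaee=8 MmWWaaEe=4 MmWWaaee=4 MmWwAAEe=8 MmWwAAee=8 MmWwAaEe=16 MmWwAaee=16 MmWwaaEe=8 MmWwaaee=8 MmwwAAEe=4 MmwwAAee=4 MmwwAaEe=8 MmwwAaee=8 MmwwaaEe=4 Mmwwaaee=4 mmWWAAEe=4 mmWWAAee=4 mmWWAaEe=8 mmWWAaee=8 mmWWaaEe=4 mmWWaaee=4 mmWwAAEe=8 mmWwAAee=8 mmWwAaEe=16 mmWwAaee=16 mmWwaaEe=8 mmWwaaee=8 mmwwAAEe=4 mmwwAAee=4 mmwwAaEe=8 mmwwAaee=8 mmwwaaEe=4 mmwwaaee=4
mmWWAAee hits 4/256; gcd=4; 4÷4/256÷4 = 1/64

P(mmWWAAee) = 1/64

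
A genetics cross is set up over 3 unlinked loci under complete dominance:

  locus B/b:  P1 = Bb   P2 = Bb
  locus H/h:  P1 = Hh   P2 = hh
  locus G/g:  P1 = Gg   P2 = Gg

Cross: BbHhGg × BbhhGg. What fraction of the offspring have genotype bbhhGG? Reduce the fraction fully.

P(bbhhGG) = 1/32

BbHhGg gametes: BHG×1, BHg×1, BhG×1, Bhg×1, bHG×1, bHg×1, bhG×1, bhg×1
BbhhGg gametes: BhG×2, Bhg×2, bhG×2, bhg×2
BbHhGg×BbhhGg grid (8·8=64): BBHhGG=2 BBHhGg=4 BBHhgg=2 BBhhGG=2 BBhhGg=4 BBhhgg=2 BbHhGG=4 BbHhGg=8 BbHhgg=4 BbhhGG=4 BbhhGg=8 Bbhhgg=4 bbHhGG=2 bbHhGg=4 bbHhgg=2 bbhhGG=2 bbhhGg=4 bbhhgg=2
bbhhGG hits 2/64; gcd=2; 2÷2/64÷2 = 1/32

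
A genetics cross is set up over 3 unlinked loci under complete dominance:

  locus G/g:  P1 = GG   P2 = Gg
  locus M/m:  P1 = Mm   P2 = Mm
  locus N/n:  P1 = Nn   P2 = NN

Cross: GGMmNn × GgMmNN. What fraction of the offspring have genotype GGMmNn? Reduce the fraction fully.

P(GGMmNn) = 1/8

GGMmNn gametes: GMN×2, GMn×2, GmN×2, Gmn×2
GgMmNN gametes: GMN×2, GmN×2, gMN×2, gmN×2
GGMmNn×GgMmNN grid (8·8=64): GGMMNN=4 GGMMNn=4 GGMmNN=8 GGMmNn=8 GGmmNN=4 GGmmNn=4 GgMMNN=4 GgMMNn=4 GgMmNN=8 GgMmNn=8 GgmmNN=4 GgmmNn=4
GGMmNn hits 8/64; gcd=8; 8÷8/64÷8 = 1/8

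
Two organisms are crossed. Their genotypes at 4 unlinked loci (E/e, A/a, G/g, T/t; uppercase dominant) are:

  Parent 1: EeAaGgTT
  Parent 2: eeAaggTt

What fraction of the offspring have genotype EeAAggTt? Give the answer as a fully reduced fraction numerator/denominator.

P(EeAAggTt) = 1/32

EeAaGgTT gametes: EAGT×2, EAgT×2, EaGT×2, EagT×2, eAGT×2, eAgT×2, eaGT×2, eagT×2
eeAaggTt gametes: eAgT×4, eAgt×4, eagT×4, eagt×4
EeAaGgTT×eeAaggTt grid (16·16=256): EeAAGgTT=8 EeAAGgTt=8 EeAAggTT=8 EeAAggTt=8 EeAaGgTT=16 EeAaGgTt=16 EeAaggTT=16 EeAaggTt=16 EeaaGgTT=8 EeaaGgTt=8 EeaaggTT=8 EeaaggTt=8 eeAAGgTT=8 eeAAGgTt=8 eeAAggTT=8 eeAAggTt=8 eeAaGgTT=16 eeAaGgTt=16 eeAaggTT=16 eeAaggTt=16 eeaaGgTT=8 eeaaGgTt=8 eeaaggTT=8 eeaaggTt=8
EeAAggTt hits 8/256; gcd=8; 8÷8/256÷8 = 1/32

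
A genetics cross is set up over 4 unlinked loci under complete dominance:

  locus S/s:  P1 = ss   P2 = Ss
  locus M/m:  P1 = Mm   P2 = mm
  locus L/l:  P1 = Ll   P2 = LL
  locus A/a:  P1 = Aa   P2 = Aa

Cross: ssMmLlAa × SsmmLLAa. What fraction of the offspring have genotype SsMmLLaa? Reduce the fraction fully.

ssMmLlAa gametes: sMLA×2, sMLa×2, sMlA×2, sMla×2, smLA×2, smLa×2, smlA×2, smla×2
SsmmLLAa gametes: SmLA×4, SmLa×4, smLA×4, smLa×4
ssMmLlAa×SsmmLLAa grid (16·16=256): SsMmLLAA=8 SsMmLLAa=16 SsMmLLaa=8 SsMmLlAA=8 SsMmLlAa=16 SsMmLlaa=8 SsmmLLAA=8 SsmmLLAa=16 SsmmLLaa=8 SsmmLlAA=8 SsmmLlAa=16 SsmmLlaa=8 ssMmLLAA=8 ssMmLLAa=16 ssMmLLaa=8 ssMmLlAA=8 ssMmLlAa=16 ssMmLlaa=8 ssmmLLAA=8 ssmmLLAa=16 ssmmLLaa=8 ssmmLlAA=8 ssmmLlAa=16 ssmmLlaa=8
SsMmLLaa hits 8/256; gcd=8; 8÷8/256÷8 = 1/32

P(SsMmLLaa) = 1/32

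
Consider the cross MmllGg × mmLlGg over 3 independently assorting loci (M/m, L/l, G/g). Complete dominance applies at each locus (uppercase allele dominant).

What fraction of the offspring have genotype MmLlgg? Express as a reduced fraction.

P(MmLlgg) = 1/16

MmllGg gametes: MlG×2, Mlg×2, mlG×2, mlg×2
mmLlGg gametes: mLG×2, mLg×2, mlG×2, mlg×2
MmllGg×mmLlGg grid (8·8=64): MmLlGG=4 MmLlGg=8 MmLlgg=4 MmllGG=4 MmllGg=8 Mmllgg=4 mmLlGG=4 mmLlGg=8 mmLlgg=4 mmllGG=4 mmllGg=8 mmllgg=4
MmLlgg hits 4/64; gcd=4; 4÷4/64÷4 = 1/16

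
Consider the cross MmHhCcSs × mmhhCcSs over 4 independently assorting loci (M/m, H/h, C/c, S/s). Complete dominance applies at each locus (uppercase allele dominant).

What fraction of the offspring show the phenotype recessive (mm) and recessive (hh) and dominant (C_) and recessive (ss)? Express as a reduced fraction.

P(mm hh C_ ss) = 3/64

MmHhCcSs gametes: MHCS×1, MHCs×1, MHcS×1, MHcs×1, MhCS×1, MhCs×1, MhcS×1, Mhcs×1, mHCS×1, mHCs×1, mHcS×1, mHcs×1, mhCS×1, mhCs×1, mhcS×1, mhcs×1
mmhhCcSs gametes: mhCS×4, mhCs×4, mhcS×4, mhcs×4
MmHhCcSs×mmhhCcSs grid (16·16=256): MmHhCCSS=4 MmHhCCSs=8 MmHhCCss=4 MmHhCcSS=8 MmHhCcSs=16 MmHhCcss=8 MmHhccSS=4 MmHhccSs=8 MmHhccss=4 MmhhCCSS=4 MmhhCCSs=8 MmhhCCss=4 MmhhCcSS=8 MmhhCcSs=16 MmhhCcss=8 MmhhccSS=4 MmhhccSs=8 Mmhhccss=4 mmHhCCSS=4 mmHhCCSs=8 mmHhCCss=4 mmHhCcSS=8 mmHhCcSs=16 mmHhCcss=8 mmHhccSS=4 mmHhccSs=8 mmHhccss=4 mmhhCCSS=4 mmhhCCSs=8 mmhhCCss=4 mmhhCcSS=8 mmhhCcSs=16 mmhhCcss=8 mmhhccSS=4 mmhhccSs=8 mmhhccss=4
mm hh C_ ss hits 12/256; gcd=4; 12÷4/256÷4 = 3/64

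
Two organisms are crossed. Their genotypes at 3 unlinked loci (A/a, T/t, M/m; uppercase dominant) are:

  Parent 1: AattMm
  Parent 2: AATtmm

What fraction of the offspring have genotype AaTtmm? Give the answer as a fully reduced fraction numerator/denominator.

AattMm gametes: AtM×2, Atm×2, atM×2, atm×2
AATtmm gametes: ATm×4, Atm×4
AattMm×AATtmm grid (8·8=64): AATtMm=8 AATtmm=8 AAttMm=8 AAttmm=8 AaTtMm=8 AaTtmm=8 AattMm=8 Aattmm=8
AaTtmm hits 8/64; gcd=8; 8÷8/64÷8 = 1/8

P(AaTtmm) = 1/8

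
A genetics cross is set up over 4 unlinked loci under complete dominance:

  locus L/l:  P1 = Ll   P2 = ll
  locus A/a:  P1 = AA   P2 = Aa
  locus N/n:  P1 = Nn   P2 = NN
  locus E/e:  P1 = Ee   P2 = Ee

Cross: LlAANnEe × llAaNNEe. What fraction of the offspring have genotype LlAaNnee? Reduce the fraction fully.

P(LlAaNnee) = 1/32

LlAANnEe gametes: LANE×2, LANe×2, LAnE×2, LAne×2, lANE×2, lANe×2, lAnE×2, lAne×2
llAaNNEe gametes: lANE×4, lANe×4, laNE×4, laNe×4
LlAANnEe×llAaNNEe grid (16·16=256): LlAANNEE=8 LlAANNEe=16 LlAANNee=8 LlAANnEE=8 LlAANnEe=16 LlAANnee=8 LlAaNNEE=8 LlAaNNEe=16 LlAaNNee=8 LlAaNnEE=8 LlAaNnEe=16 LlAaNnee=8 llAANNEE=8 llAANNEe=16 llAANNee=8 llAANnEE=8 llAANnEe=16 llAANnee=8 llAaNNEE=8 llAaNNEe=16 llAaNNee=8 llAaNnEE=8 llAaNnEe=16 llAaNnee=8
LlAaNnee hits 8/256; gcd=8; 8÷8/256÷8 = 1/32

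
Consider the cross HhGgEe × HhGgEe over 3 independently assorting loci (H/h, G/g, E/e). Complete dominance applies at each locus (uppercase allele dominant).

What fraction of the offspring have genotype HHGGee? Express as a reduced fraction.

HhGgEe gametes: HGE×1, HGe×1, HgE×1, Hge×1, hGE×1, hGe×1, hgE×1, hge×1
HhGgEe gametes: HGE×1, HGe×1, HgE×1, Hge×1, hGE×1, hGe×1, hgE×1, hge×1
HhGgEe×HhGgEe grid (8·8=64): HHGGEE=1 HHGGEe=2 HHGGee=1 HHGgEE=2 HHGgEe=4 HHGgee=2 HHggEE=1 HHggEe=2 HHggee=1 HhGGEE=2 HhGGEe=4 HhGGee=2 HhGgEE=4 HhGgEe=8 HhGgee=4 HhggEE=2 HhggEe=4 Hhggee=2 hhGGEE=1 hhGGEe=2 hhGGee=1 hhGgEE=2 hhGgEe=4 hhGgee=2 hhggEE=1 hhggEe=2 hhggee=1
HHGGee hits 1/64; gcd=1; 1÷1/64÷1 = 1/64

P(HHGGee) = 1/64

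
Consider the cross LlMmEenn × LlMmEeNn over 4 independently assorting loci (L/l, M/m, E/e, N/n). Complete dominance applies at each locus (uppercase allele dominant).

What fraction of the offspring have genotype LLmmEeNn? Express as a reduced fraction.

P(LLmmEeNn) = 1/64

LlMmEenn gametes: LMEn×2, LMen×2, LmEn×2, Lmen×2, lMEn×2, lMen×2, lmEn×2, lmen×2
LlMmEeNn gametes: LMEN×1, LMEn×1, LMeN×1, LMen×1, LmEN×1, LmEn×1, LmeN×1, Lmen×1, lMEN×1, lMEn×1, lMeN×1, lMen×1, lmEN×1, lmEn×1, lmeN×1, lmen×1
LlMmEenn×LlMmEeNn grid (16·16=256): LLMMEENn=2 LLMMEEnn=2 LLMMEeNn=4 LLMMEenn=4 LLMMeeNn=2 LLMMeenn=2 LLMmEENn=4 LLMmEEnn=4 LLMmEeNn=8 LLMmEenn=8 LLMmeeNn=4 LLMmeenn=4 LLmmEENn=2 LLmmEEnn=2 LLmmEeNn=4 LLmmEenn=4 LLmmeeNn=2 LLmmeenn=2 LlMMEENn=4 LlMMEEnn=4 LlMMEeNn=8 LlMMEenn=8 LlMMeeNn=4 LlMMeenn=4 LlMmEENn=8 LlMmEEnn=8 LlMmEeNn=16 LlMmEenn=16 LlMmeeNn=8 LlMmeenn=8 LlmmEENn=4 LlmmEEnn=4 LlmmEeNn=8 LlmmEenn=8 LlmmeeNn=4 Llmmeenn=4 llMMEENn=2 llMMEEnn=2 llMMEeNn=4 llMMEenn=4 llMMeeNn=2 llMMeenn=2 llMmEENn=4 llMmEEnn=4 llMmEeNn=8 llMmEenn=8 llMmeeNn=4 llMmeenn=4 llmmEENn=2 llmmEEnn=2 llmmEeNn=4 llmmEenn=4 llmmeeNn=2 llmmeenn=2
LLmmEeNn hits 4/256; gcd=4; 4÷4/256÷4 = 1/64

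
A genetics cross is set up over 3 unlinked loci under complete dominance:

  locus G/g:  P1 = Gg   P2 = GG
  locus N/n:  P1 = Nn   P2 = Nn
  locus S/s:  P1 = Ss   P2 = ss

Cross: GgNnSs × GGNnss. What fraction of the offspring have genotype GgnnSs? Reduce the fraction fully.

GgNnSs gametes: GNS×1, GNs×1, GnS×1, Gns×1, gNS×1, gNs×1, gnS×1, gns×1
GGNnss gametes: GNs×4, Gns×4
GgNnSs×GGNnss grid (8·8=64): GGNNSs=4 GGNNss=4 GGNnSs=8 GGNnss=8 GGnnSs=4 GGnnss=4 GgNNSs=4 GgNNss=4 GgNnSs=8 GgNnss=8 GgnnSs=4 Ggnnss=4
GgnnSs hits 4/64; gcd=4; 4÷4/64÷4 = 1/16

P(GgnnSs) = 1/16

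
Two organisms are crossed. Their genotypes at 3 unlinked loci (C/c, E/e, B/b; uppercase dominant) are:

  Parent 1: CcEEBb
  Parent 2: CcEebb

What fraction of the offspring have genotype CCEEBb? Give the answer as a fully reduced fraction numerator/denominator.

CcEEBb gametes: CEB×2, CEb×2, cEB×2, cEb×2
CcEebb gametes: CEb×2, Ceb×2, cEb×2, ceb×2
CcEEBb×CcEebb grid (8·8=64): CCEEBb=4 CCEEbb=4 CCEeBb=4 CCEebb=4 CcEEBb=8 CcEEbb=8 CcEeBb=8 CcEebb=8 ccEEBb=4 ccEEbb=4 ccEeBb=4 ccEebb=4
CCEEBb hits 4/64; gcd=4; 4÷4/64÷4 = 1/16

P(CCEEBb) = 1/16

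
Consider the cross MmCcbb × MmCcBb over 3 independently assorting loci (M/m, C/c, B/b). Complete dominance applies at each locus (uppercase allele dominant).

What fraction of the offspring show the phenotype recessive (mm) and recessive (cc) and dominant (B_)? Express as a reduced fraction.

MmCcbb gametes: MCb×2, Mcb×2, mCb×2, mcb×2
MmCcBb gametes: MCB×1, MCb×1, McB×1, Mcb×1, mCB×1, mCb×1, mcB×1, mcb×1
MmCcbb×MmCcBb grid (8·8=64): MMCCBb=2 MMCCbb=2 MMCcBb=4 MMCcbb=4 MMccBb=2 MMccbb=2 MmCCBb=4 MmCCbb=4 MmCcBb=8 MmCcbb=8 MmccBb=4 Mmccbb=4 mmCCBb=2 mmCCbb=2 mmCcBb=4 mmCcbb=4 mmccBb=2 mmccbb=2
mm cc B_ hits 2/64; gcd=2; 2÷2/64÷2 = 1/32

P(mm cc B_) = 1/32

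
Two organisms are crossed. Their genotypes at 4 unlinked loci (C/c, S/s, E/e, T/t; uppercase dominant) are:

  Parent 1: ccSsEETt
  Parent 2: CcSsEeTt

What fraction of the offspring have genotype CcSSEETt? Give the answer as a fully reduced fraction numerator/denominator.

P(CcSSEETt) = 1/32

ccSsEETt gametes: cSET×4, cSEt×4, csET×4, csEt×4
CcSsEeTt gametes: CSET×1, CSEt×1, CSeT×1, CSet×1, CsET×1, CsEt×1, CseT×1, Cset×1, cSET×1, cSEt×1, cSeT×1, cSet×1, csET×1, csEt×1, cseT×1, cset×1
ccSsEETt×CcSsEeTt grid (16·16=256): CcSSEETT=4 CcSSEETt=8 CcSSEEtt=4 CcSSEeTT=4 CcSSEeTt=8 CcSSEett=4 CcSsEETT=8 CcSsEETt=16 CcSsEEtt=8 CcSsEeTT=8 CcSsEeTt=16 CcSsEett=8 CcssEETT=4 CcssEETt=8 CcssEEtt=4 CcssEeTT=4 CcssEeTt=8 CcssEett=4 ccSSEETT=4 ccSSEETt=8 ccSSEEtt=4 ccSSEeTT=4 ccSSEeTt=8 ccSSEett=4 ccSsEETT=8 ccSsEETt=16 ccSsEEtt=8 ccSsEeTT=8 ccSsEeTt=16 ccSsEett=8 ccssEETT=4 ccssEETt=8 ccssEEtt=4 ccssEeTT=4 ccssEeTt=8 ccssEett=4
CcSSEETt hits 8/256; gcd=8; 8÷8/256÷8 = 1/32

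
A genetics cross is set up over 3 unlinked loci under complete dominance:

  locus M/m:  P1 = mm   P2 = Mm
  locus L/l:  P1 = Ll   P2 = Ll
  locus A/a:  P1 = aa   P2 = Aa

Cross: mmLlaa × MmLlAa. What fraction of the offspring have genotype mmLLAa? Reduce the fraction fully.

mmLlaa gametes: mLa×4, mla×4
MmLlAa gametes: MLA×1, MLa×1, MlA×1, Mla×1, mLA×1, mLa×1, mlA×1, mla×1
mmLlaa×MmLlAa grid (8·8=64): MmLLAa=4 MmLLaa=4 MmLlAa=8 MmLlaa=8 MmllAa=4 Mmllaa=4 mmLLAa=4 mmLLaa=4 mmLlAa=8 mmLlaa=8 mmllAa=4 mmllaa=4
mmLLAa hits 4/64; gcd=4; 4÷4/64÷4 = 1/16

P(mmLLAa) = 1/16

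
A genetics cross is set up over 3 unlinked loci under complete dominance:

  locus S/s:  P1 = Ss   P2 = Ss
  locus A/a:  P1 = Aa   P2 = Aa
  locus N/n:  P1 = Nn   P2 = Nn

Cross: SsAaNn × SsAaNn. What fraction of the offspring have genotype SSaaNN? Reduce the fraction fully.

P(SSaaNN) = 1/64

SsAaNn gametes: SAN×1, SAn×1, SaN×1, San×1, sAN×1, sAn×1, saN×1, san×1
SsAaNn gametes: SAN×1, SAn×1, SaN×1, San×1, sAN×1, sAn×1, saN×1, san×1
SsAaNn×SsAaNn grid (8·8=64): SSAANN=1 SSAANn=2 SSAAnn=1 SSAaNN=2 SSAaNn=4 SSAann=2 SSaaNN=1 SSaaNn=2 SSaann=1 SsAANN=2 SsAANn=4 SsAAnn=2 SsAaNN=4 SsAaNn=8 SsAann=4 SsaaNN=2 SsaaNn=4 Ssaann=2 ssAANN=1 ssAANn=2 ssAAnn=1 ssAaNN=2 ssAaNn=4 ssAann=2 ssaaNN=1 ssaaNn=2 ssaann=1
SSaaNN hits 1/64; gcd=1; 1÷1/64÷1 = 1/64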